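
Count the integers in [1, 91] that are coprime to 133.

Prime factors of 133: 7, 19. Count integers ≤ 91 divisible by none of them.
By inclusion–exclusion: 91 − ⌊91/7⌋ − ⌊91/19⌋ + ⌊91/133⌋ = 74.

74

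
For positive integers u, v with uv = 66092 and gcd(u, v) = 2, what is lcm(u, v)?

33046

Since gcd(u,v)·lcm(u,v) = uv, lcm = 66092/2 = 33046.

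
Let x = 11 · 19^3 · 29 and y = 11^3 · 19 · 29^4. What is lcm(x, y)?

max exponent per prime: 11^3 · 19^3 · 29^4 = 6457000944449

6457000944449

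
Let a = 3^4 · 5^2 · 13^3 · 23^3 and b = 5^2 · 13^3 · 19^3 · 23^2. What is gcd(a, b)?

min exponent per shared prime: 5^2 · 13^3 · 23^2 = 29055325

29055325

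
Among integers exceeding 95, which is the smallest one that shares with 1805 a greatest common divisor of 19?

114

gcd(a, 1805) = 19 forces 19 | a; write a = 19s. Then gcd(19s, 19·95) = 19·gcd(s, 95), so need gcd(s, 95) = 1.
19s > 95 gives s ≥ 6. The least s ≥ 6 coprime to 95 is 6, so a = 19·6 = 114.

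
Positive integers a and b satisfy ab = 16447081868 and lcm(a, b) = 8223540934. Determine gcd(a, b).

From gcd × lcm = ab: gcd = 16447081868 / 8223540934 = 2.

2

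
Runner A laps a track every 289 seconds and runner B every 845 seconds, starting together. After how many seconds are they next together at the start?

289 = 17²; 845 = 5 · 13²
max exponents: 5 · 13² · 17² = 244205

244205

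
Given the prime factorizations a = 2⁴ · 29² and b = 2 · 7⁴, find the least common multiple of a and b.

max exponent per prime: 2⁴ · 7⁴ · 29² = 32307856

32307856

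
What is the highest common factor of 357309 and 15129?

9

Euclid: 357309 = 23·15129 + 9342; 15129 = 1·9342 + 5787; 9342 = 1·5787 + 3555; 5787 = 1·3555 + 2232; 3555 = 1·2232 + 1323; 2232 = 1·1323 + 909; 1323 = 1·909 + 414; 909 = 2·414 + 81; 414 = 5·81 + 9; 81 = 9·9 + 0. Last nonzero remainder: 9.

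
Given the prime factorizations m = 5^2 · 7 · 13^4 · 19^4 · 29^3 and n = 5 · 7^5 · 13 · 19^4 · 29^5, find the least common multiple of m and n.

32078053788400229867075

max exponent per prime: 5^2 · 7^5 · 13^4 · 19^4 · 29^5 = 32078053788400229867075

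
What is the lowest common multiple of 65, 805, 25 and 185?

1936025

lcm(65, 805) = 65·805/gcd = 52325/5 = 10465
lcm(10465, 25) = 10465·25/gcd = 261625/5 = 52325
lcm(52325, 185) = 52325·185/gcd = 9680125/5 = 1936025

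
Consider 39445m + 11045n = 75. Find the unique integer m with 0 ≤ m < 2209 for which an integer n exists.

1052

Reduce mod 11045: 39445m ≡ 75 (mod 11045). With g = gcd(39445, 11045) = 5 dividing 75, divide through: 7889m ≡ 15 (mod 2209).
Since gcd(7889, 2209) = 1, m ≡ 15·(7889)⁻¹ ≡ 1052 (mod 2209). Smallest non-negative: 1052.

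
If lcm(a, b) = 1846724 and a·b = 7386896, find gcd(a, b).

4

From gcd × lcm = ab: gcd = 7386896 / 1846724 = 4.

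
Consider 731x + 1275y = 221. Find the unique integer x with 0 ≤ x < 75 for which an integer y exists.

16

Reduce mod 1275: 731x ≡ 221 (mod 1275). With g = gcd(731, 1275) = 17 dividing 221, divide through: 43x ≡ 13 (mod 75).
Since gcd(43, 75) = 1, x ≡ 13·(43)⁻¹ ≡ 16 (mod 75). Smallest non-negative: 16.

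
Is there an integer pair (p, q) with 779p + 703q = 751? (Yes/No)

No

gcd(779, 703): 779 = 1·703 + 76; 703 = 9·76 + 19; 76 = 4·19 + 0 → 19
19 does not divide 751, so a solution does not exist.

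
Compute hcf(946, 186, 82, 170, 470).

946 = 2 · 11 · 43; 186 = 2 · 3 · 31; 82 = 2 · 41; 170 = 2 · 5 · 17; 470 = 2 · 5 · 47
gcd takes min exponent of each prime: 2 = 2

2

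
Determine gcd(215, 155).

215 = 5 · 43
155 = 5 · 31
Common: 5 = 5

5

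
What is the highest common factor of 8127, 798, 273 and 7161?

21

8127 = 3³ · 7 · 43; 798 = 2 · 3 · 7 · 19; 273 = 3 · 7 · 13; 7161 = 3 · 7 · 11 · 31
gcd takes min exponent of each prime: 3 · 7 = 21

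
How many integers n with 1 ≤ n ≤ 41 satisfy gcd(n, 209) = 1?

36

209 = 11·19. Inclusion–exclusion on these primes:
41 − ⌊41/11⌋ − ⌊41/19⌋ + ⌊41/209⌋ = 36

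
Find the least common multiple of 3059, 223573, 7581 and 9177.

293104203

lcm(3059, 223573) = 3059·223573/gcd = 683909807/133 = 5142179
lcm(5142179, 7581) = 5142179·7581/gcd = 38982858999/133 = 293104203
lcm(293104203, 9177) = 293104203·9177/gcd = 2689817270931/9177 = 293104203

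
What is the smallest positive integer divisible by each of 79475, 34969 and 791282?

79475 = 5² · 11 · 17²; 34969 = 11² · 17²; 791282 = 2 · 17² · 37²
lcm takes max exponent of each prime: 2 · 5² · 11² · 17² · 37² = 2393628050

2393628050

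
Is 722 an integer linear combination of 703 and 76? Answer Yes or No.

By Bézout, 703u − 76v = 722 has integer solutions iff gcd(703, 76) | 722.
Euclid: 703 = 9·76 + 19; 76 = 4·19 + 0. gcd = 19; 722 mod 19 = 0. Yes.

Yes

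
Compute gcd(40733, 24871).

77

Euclid: 40733 = 1·24871 + 15862; 24871 = 1·15862 + 9009; 15862 = 1·9009 + 6853; 9009 = 1·6853 + 2156; 6853 = 3·2156 + 385; 2156 = 5·385 + 231; 385 = 1·231 + 154; 231 = 1·154 + 77; 154 = 2·77 + 0. Last nonzero remainder: 77.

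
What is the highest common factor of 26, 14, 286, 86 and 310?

gcd(26, 14): 26 = 1·14 + 12; 14 = 1·12 + 2; 12 = 6·2 + 0 → 2
gcd(2, 286): 286 = 143·2 + 0 → 2
gcd(2, 86): 86 = 43·2 + 0 → 2
gcd(2, 310): 310 = 155·2 + 0 → 2

2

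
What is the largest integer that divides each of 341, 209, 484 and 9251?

341 = 11 · 31; 209 = 11 · 19; 484 = 2² · 11²; 9251 = 11 · 29²
gcd takes min exponent of each prime: 11 = 11

11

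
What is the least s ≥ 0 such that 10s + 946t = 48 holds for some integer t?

Reduce mod 946: 10s ≡ 48 (mod 946). With g = gcd(10, 946) = 2 dividing 48, divide through: 5s ≡ 24 (mod 473).
Since gcd(5, 473) = 1, s ≡ 24·(5)⁻¹ ≡ 194 (mod 473). Smallest non-negative: 194.

194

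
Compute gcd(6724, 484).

Euclid: 6724 = 13·484 + 432; 484 = 1·432 + 52; 432 = 8·52 + 16; 52 = 3·16 + 4; 16 = 4·4 + 0. Last nonzero remainder: 4.

4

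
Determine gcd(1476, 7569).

9

Euclid: 7569 = 5·1476 + 189; 1476 = 7·189 + 153; 189 = 1·153 + 36; 153 = 4·36 + 9; 36 = 4·9 + 0. Last nonzero remainder: 9.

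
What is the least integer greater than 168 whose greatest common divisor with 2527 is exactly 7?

175

gcd(t, 2527) = 7 forces 7 | t; write t = 7s. Then gcd(7s, 7·361) = 7·gcd(s, 361), so need gcd(s, 361) = 1.
7s > 168 gives s ≥ 25. The least s ≥ 25 coprime to 361 is 25, so t = 7·25 = 175.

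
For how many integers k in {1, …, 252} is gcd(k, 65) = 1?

65 = 5·13. Inclusion–exclusion on these primes:
252 − ⌊252/5⌋ − ⌊252/13⌋ + ⌊252/65⌋ = 186

186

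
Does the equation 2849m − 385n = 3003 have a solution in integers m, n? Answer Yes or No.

gcd(2849, 385): 2849 = 7·385 + 154; 385 = 2·154 + 77; 154 = 2·77 + 0 → 77
77 divides 3003, so a solution exists.

Yes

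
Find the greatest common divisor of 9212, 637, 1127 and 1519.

49

9212 = 2² · 7² · 47; 637 = 7² · 13; 1127 = 7² · 23; 1519 = 7² · 31
gcd takes min exponent of each prime: 7² = 49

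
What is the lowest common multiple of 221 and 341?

75361

221 = 13 · 17; 341 = 11 · 31
max exponents: 11 · 13 · 17 · 31 = 75361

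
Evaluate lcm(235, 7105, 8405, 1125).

126302565375

lcm(235, 7105) = 235·7105/gcd = 1669675/5 = 333935
lcm(333935, 8405) = 333935·8405/gcd = 2806723675/5 = 561344735
lcm(561344735, 1125) = 561344735·1125/gcd = 631512826875/5 = 126302565375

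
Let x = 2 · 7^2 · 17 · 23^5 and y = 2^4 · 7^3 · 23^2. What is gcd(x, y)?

51842

min exponent per shared prime: 2 · 7^2 · 23^2 = 51842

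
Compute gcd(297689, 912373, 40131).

297689 = 7 · 23 · 43²; 912373 = 7 · 11 · 17² · 41; 40131 = 3² · 7³ · 13
gcd takes min exponent of each prime: 7 = 7

7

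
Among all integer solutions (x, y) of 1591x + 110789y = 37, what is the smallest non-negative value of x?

5153

Euclid: 110789 = 69·1591 + 1010; 1591 = 1·1010 + 581; 1010 = 1·581 + 429; 581 = 1·429 + 152; 429 = 2·152 + 125; 152 = 1·125 + 27; 125 = 4·27 + 17; 27 = 1·17 + 10; 17 = 1·10 + 7; 10 = 1·7 + 3; 7 = 2·3 + 1; 3 = 3·1 + 0 → gcd = 1; 37 = 1·37.
Back-substitution yields 1591·(-32798) + 110789·(471) = 1, so one solution is x = -32798·37 = -1213526, y = 471·37 = 17427.
Solutions in x differ by 110789/1 = 110789; the one in [0, 110789) is -1213526 mod 110789 = 5153.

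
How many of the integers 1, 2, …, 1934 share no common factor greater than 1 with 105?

105 = 3·5·7. Inclusion–exclusion on these primes:
1934 − ⌊1934/3⌋ − ⌊1934/5⌋ − ⌊1934/7⌋ + ⌊1934/15⌋ + ⌊1934/21⌋ + ⌊1934/35⌋ − ⌊1934/105⌋ = 885

885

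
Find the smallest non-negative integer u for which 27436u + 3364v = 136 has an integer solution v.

gcd(27436, 3364) = 4 (Euclid: 27436 = 8·3364 + 524; 3364 = 6·524 + 220; 524 = 2·220 + 84; 220 = 2·84 + 52; 84 = 1·52 + 32; 52 = 1·32 + 20; 32 = 1·20 + 12; 20 = 1·12 + 8; 12 = 1·8 + 4; 8 = 2·4 + 0), and 4 | 136.
Extended Euclid: 27436·(321) + 3364·(-2618) = 4. Scale by 34: u₀ = 10914.
General solution u = u₀ + 841t; reducing mod 841 gives u = 822 (and v = -6704).

822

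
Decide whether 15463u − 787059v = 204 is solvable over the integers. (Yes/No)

gcd(15463, 787059): 787059 = 50·15463 + 13909; 15463 = 1·13909 + 1554; 13909 = 8·1554 + 1477; 1554 = 1·1477 + 77; 1477 = 19·77 + 14; 77 = 5·14 + 7; 14 = 2·7 + 0 → 7
7 does not divide 204, so a solution does not exist.

No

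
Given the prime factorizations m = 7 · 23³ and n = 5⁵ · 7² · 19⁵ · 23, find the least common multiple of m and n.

max exponent per prime: 5⁵ · 7² · 19⁵ · 23³ = 4613150406615625

4613150406615625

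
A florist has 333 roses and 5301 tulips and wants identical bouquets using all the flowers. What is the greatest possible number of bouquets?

9

Euclid: 5301 = 15·333 + 306; 333 = 1·306 + 27; 306 = 11·27 + 9; 27 = 3·9 + 0. Last nonzero remainder: 9.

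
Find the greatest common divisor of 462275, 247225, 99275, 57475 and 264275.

gcd(462275, 247225): 462275 = 1·247225 + 215050; 247225 = 1·215050 + 32175; 215050 = 6·32175 + 22000; 32175 = 1·22000 + 10175; 22000 = 2·10175 + 1650; 10175 = 6·1650 + 275; 1650 = 6·275 + 0 → 275
gcd(275, 99275): 99275 = 361·275 + 0 → 275
gcd(275, 57475): 57475 = 209·275 + 0 → 275
gcd(275, 264275): 264275 = 961·275 + 0 → 275

275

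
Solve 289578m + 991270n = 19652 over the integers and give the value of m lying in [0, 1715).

Reduce mod 991270: 289578m ≡ 19652 (mod 991270). With g = gcd(289578, 991270) = 578 dividing 19652, divide through: 501m ≡ 34 (mod 1715).
Since gcd(501, 1715) = 1, m ≡ 34·(501)⁻¹ ≡ 404 (mod 1715). Smallest non-negative: 404.

404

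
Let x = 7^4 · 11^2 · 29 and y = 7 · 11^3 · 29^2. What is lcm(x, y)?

max exponent per prime: 7^4 · 11^3 · 29^2 = 2687609771

2687609771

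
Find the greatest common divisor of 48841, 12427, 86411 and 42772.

289

gcd(48841, 12427): 48841 = 3·12427 + 11560; 12427 = 1·11560 + 867; 11560 = 13·867 + 289; 867 = 3·289 + 0 → 289
gcd(289, 86411): 86411 = 299·289 + 0 → 289
gcd(289, 42772): 42772 = 148·289 + 0 → 289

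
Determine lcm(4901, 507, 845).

4901 = 13² · 29; 507 = 3 · 13²; 845 = 5 · 13²
lcm takes max exponent of each prime: 3 · 5 · 13² · 29 = 73515

73515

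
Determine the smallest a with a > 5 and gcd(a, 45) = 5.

10

gcd(a, 45) = 5 forces 5 | a; write a = 5s. Then gcd(5s, 5·9) = 5·gcd(s, 9), so need gcd(s, 9) = 1.
5s > 5 gives s ≥ 2. The least s ≥ 2 coprime to 9 is 2, so a = 5·2 = 10.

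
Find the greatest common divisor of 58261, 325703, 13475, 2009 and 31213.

gcd(58261, 325703): 325703 = 5·58261 + 34398; 58261 = 1·34398 + 23863; 34398 = 1·23863 + 10535; 23863 = 2·10535 + 2793; 10535 = 3·2793 + 2156; 2793 = 1·2156 + 637; 2156 = 3·637 + 245; 637 = 2·245 + 147; 245 = 1·147 + 98; 147 = 1·98 + 49; 98 = 2·49 + 0 → 49
gcd(49, 13475): 13475 = 275·49 + 0 → 49
gcd(49, 2009): 2009 = 41·49 + 0 → 49
gcd(49, 31213): 31213 = 637·49 + 0 → 49

49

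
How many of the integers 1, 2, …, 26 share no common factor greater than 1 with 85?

Prime factors of 85: 5, 17. Count integers ≤ 26 divisible by none of them.
By inclusion–exclusion: 26 − ⌊26/5⌋ − ⌊26/17⌋ + ⌊26/85⌋ = 20.

20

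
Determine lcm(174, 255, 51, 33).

162690

lcm(174, 255) = 174·255/gcd = 44370/3 = 14790
lcm(14790, 51) = 14790·51/gcd = 754290/51 = 14790
lcm(14790, 33) = 14790·33/gcd = 488070/3 = 162690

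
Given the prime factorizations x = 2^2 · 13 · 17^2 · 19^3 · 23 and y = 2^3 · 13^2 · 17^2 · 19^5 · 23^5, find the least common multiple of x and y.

max exponent per prime: 2^3 · 13^2 · 17^2 · 19^5 · 23^5 = 6227040914078446696

6227040914078446696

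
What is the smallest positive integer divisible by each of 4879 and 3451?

141491

gcd first: 4879 = 1·3451 + 1428; 3451 = 2·1428 + 595; 1428 = 2·595 + 238; 595 = 2·238 + 119; 238 = 2·119 + 0 → gcd = 119
lcm = 4879·3451/gcd = 16837429/119 = 141491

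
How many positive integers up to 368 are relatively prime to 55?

268

55 = 5·11. Inclusion–exclusion on these primes:
368 − ⌊368/5⌋ − ⌊368/11⌋ + ⌊368/55⌋ = 268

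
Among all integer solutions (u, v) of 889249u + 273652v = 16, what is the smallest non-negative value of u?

63852

gcd(889249, 273652) = 1 (Euclid: 889249 = 3·273652 + 68293; 273652 = 4·68293 + 480; 68293 = 142·480 + 133; 480 = 3·133 + 81; 133 = 1·81 + 52; 81 = 1·52 + 29; 52 = 1·29 + 23; 29 = 1·23 + 6; 23 = 3·6 + 5; 6 = 1·5 + 1; 5 = 5·1 + 0), and 1 | 16.
Extended Euclid: 889249·(-47319) + 273652·(153766) = 1. Scale by 16: u₀ = -757104.
General solution u = u₀ + 273652t; reducing mod 273652 gives u = 63852 (and v = -207491).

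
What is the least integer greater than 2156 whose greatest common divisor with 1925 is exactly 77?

2233

1925 = 77·25. Any a with gcd(a, 1925) = 77 is a multiple of 77, say 77s, with s coprime to 25.
Need s > 2156/77, so s ≥ 29. First s ≥ 29 with gcd(s, 25) = 1 is s = 29. Thus a = 77·29 = 2233.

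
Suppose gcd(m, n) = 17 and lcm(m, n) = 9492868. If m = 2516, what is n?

64141

Using mn = gcd(m,n)·lcm(m,n) = 17·9492868 = 161378756, we get n = 161378756/2516 = 64141.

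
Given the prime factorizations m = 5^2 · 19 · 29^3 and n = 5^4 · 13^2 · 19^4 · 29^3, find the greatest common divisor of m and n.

11584775

min exponent per shared prime: 5^2 · 19 · 29^3 = 11584775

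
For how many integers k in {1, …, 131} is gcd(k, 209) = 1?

114

209 = 11·19. Inclusion–exclusion on these primes:
131 − ⌊131/11⌋ − ⌊131/19⌋ + ⌊131/209⌋ = 114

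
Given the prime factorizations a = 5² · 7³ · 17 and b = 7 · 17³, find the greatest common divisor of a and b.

min exponent per shared prime: 7 · 17 = 119

119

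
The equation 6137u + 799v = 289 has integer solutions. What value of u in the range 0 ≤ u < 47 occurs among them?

2

Euclid: 6137 = 7·799 + 544; 799 = 1·544 + 255; 544 = 2·255 + 34; 255 = 7·34 + 17; 34 = 2·17 + 0 → gcd = 17; 289 = 17·17.
Back-substitution yields 6137·(-22) + 799·(169) = 17, so one solution is u = -22·17 = -374, v = 169·17 = 2873.
Solutions in u differ by 799/17 = 47; the one in [0, 47) is -374 mod 47 = 2.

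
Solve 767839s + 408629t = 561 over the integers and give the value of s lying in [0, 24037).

Euclid: 767839 = 1·408629 + 359210; 408629 = 1·359210 + 49419; 359210 = 7·49419 + 13277; 49419 = 3·13277 + 9588; 13277 = 1·9588 + 3689; 9588 = 2·3689 + 2210; 3689 = 1·2210 + 1479; 2210 = 1·1479 + 731; 1479 = 2·731 + 17; 731 = 43·17 + 0 → gcd = 17; 561 = 17·33.
Back-substitution yields 767839·(554) + 408629·(-1041) = 17, so one solution is s = 554·33 = 18282, t = -1041·33 = -34353.
Solutions in s differ by 408629/17 = 24037; the one in [0, 24037) is 18282 mod 24037 = 18282.

18282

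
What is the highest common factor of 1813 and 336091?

Euclid: 336091 = 185·1813 + 686; 1813 = 2·686 + 441; 686 = 1·441 + 245; 441 = 1·245 + 196; 245 = 1·196 + 49; 196 = 4·49 + 0. Last nonzero remainder: 49.

49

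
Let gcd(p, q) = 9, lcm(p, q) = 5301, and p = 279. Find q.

Using pq = gcd(p,q)·lcm(p,q) = 9·5301 = 47709, we get q = 47709/279 = 171.

171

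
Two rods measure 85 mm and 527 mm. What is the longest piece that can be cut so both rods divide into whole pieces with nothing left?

17

Euclid: 527 = 6·85 + 17; 85 = 5·17 + 0. Last nonzero remainder: 17.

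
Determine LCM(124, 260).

8060

124 = 2² · 31; 260 = 2² · 5 · 13
max exponents: 2² · 5 · 13 · 31 = 8060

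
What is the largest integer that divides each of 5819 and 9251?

5819 = 11 · 23²
9251 = 11 · 29²
Common: 11 = 11

11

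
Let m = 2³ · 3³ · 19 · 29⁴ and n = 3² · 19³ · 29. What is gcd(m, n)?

4959

min exponent per shared prime: 3² · 19 · 29 = 4959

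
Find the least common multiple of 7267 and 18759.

7267 = 13² · 43; 18759 = 3 · 13² · 37
max exponents: 3 · 13² · 37 · 43 = 806637

806637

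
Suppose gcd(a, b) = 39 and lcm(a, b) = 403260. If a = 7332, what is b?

a·b = gcd·lcm = 39·403260 = 15727140, so b = 15727140/7332 = 2145.

2145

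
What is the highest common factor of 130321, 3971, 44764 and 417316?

361

gcd(130321, 3971): 130321 = 32·3971 + 3249; 3971 = 1·3249 + 722; 3249 = 4·722 + 361; 722 = 2·361 + 0 → 361
gcd(361, 44764): 44764 = 124·361 + 0 → 361
gcd(361, 417316): 417316 = 1156·361 + 0 → 361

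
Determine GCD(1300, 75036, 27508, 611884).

1300 = 2² · 5² · 13; 75036 = 2² · 3 · 13² · 37; 27508 = 2² · 13 · 23²; 611884 = 2² · 7 · 13 · 41²
gcd takes min exponent of each prime: 2² · 13 = 52

52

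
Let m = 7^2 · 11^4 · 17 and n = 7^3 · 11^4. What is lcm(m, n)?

max exponent per prime: 7^3 · 11^4 · 17 = 85371671

85371671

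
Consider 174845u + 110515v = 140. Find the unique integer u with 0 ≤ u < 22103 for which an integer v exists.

gcd(174845, 110515) = 5 (Euclid: 174845 = 1·110515 + 64330; 110515 = 1·64330 + 46185; 64330 = 1·46185 + 18145; 46185 = 2·18145 + 9895; 18145 = 1·9895 + 8250; 9895 = 1·8250 + 1645; 8250 = 5·1645 + 25; 1645 = 65·25 + 20; 25 = 1·20 + 5; 20 = 4·5 + 0), and 5 | 140.
Extended Euclid: 174845·(4434) + 110515·(-7015) = 5. Scale by 28: u₀ = 124152.
General solution u = u₀ + 22103t; reducing mod 22103 gives u = 13637 (and v = -21575).

13637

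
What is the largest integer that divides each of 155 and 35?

5

Euclid: 155 = 4·35 + 15; 35 = 2·15 + 5; 15 = 3·5 + 0. Last nonzero remainder: 5.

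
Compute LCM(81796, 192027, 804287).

37515162828

81796 = 2² · 11² · 13²; 192027 = 3 · 11² · 23²; 804287 = 11² · 17² · 23
lcm takes max exponent of each prime: 2² · 3 · 11² · 13² · 17² · 23² = 37515162828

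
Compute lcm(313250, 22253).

995821750

gcd first: 313250 = 14·22253 + 1708; 22253 = 13·1708 + 49; 1708 = 34·49 + 42; 49 = 1·42 + 7; 42 = 6·7 + 0 → gcd = 7
lcm = 313250·22253/gcd = 6970752250/7 = 995821750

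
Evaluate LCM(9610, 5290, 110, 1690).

9610 = 2 · 5 · 31²; 5290 = 2 · 5 · 23²; 110 = 2 · 5 · 11; 1690 = 2 · 5 · 13²
lcm takes max exponent of each prime: 2 · 5 · 11 · 13² · 23² · 31² = 9450579710

9450579710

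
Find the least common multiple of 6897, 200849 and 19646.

lcm(6897, 200849) = 6897·200849/gcd = 1385255553/209 = 6628017
lcm(6628017, 19646) = 6628017·19646/gcd = 130214021982/209 = 623033598

623033598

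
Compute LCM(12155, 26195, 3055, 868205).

3075153459235

12155 = 5 · 11 · 13 · 17; 26195 = 5 · 13² · 31; 3055 = 5 · 13 · 47; 868205 = 5 · 13 · 19² · 37
lcm takes max exponent of each prime: 5 · 11 · 13² · 17 · 19² · 31 · 37 · 47 = 3075153459235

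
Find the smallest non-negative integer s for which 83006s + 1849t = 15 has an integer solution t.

Reduce mod 1849: 83006s ≡ 15 (mod 1849). With g = gcd(83006, 1849) = 1 dividing 15, divide through: 83006s ≡ 15 (mod 1849).
Since gcd(83006, 1849) = 1, s ≡ 15·(83006)⁻¹ ≡ 353 (mod 1849). Smallest non-negative: 353.

353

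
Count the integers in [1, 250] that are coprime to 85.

188

Prime factors of 85: 5, 17. Count integers ≤ 250 divisible by none of them.
By inclusion–exclusion: 250 − ⌊250/5⌋ − ⌊250/17⌋ + ⌊250/85⌋ = 188.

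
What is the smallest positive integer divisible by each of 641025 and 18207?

185256225

gcd first: 641025 = 35·18207 + 3780; 18207 = 4·3780 + 3087; 3780 = 1·3087 + 693; 3087 = 4·693 + 315; 693 = 2·315 + 63; 315 = 5·63 + 0 → gcd = 63
lcm = 641025·18207/gcd = 11671142175/63 = 185256225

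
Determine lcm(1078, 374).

18326

1078 = 2 · 7² · 11; 374 = 2 · 11 · 17
max exponents: 2 · 7² · 11 · 17 = 18326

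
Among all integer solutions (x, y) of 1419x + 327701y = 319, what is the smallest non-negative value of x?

Reduce mod 327701: 1419x ≡ 319 (mod 327701). With g = gcd(1419, 327701) = 11 dividing 319, divide through: 129x ≡ 29 (mod 29791).
Since gcd(129, 29791) = 1, x ≡ 29·(129)⁻¹ ≡ 12009 (mod 29791). Smallest non-negative: 12009.

12009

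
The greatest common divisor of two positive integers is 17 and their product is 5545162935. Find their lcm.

gcd·lcm = product, so lcm = 5545162935/17 = 326186055.

326186055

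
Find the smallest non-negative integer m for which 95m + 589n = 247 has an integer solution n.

15

Euclid: 589 = 6·95 + 19; 95 = 5·19 + 0 → gcd = 19; 247 = 19·13.
Back-substitution yields 95·(-6) + 589·(1) = 19, so one solution is m = -6·13 = -78, n = 1·13 = 13.
Solutions in m differ by 589/19 = 31; the one in [0, 31) is -78 mod 31 = 15.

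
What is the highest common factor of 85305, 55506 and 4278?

gcd(85305, 55506): 85305 = 1·55506 + 29799; 55506 = 1·29799 + 25707; 29799 = 1·25707 + 4092; 25707 = 6·4092 + 1155; 4092 = 3·1155 + 627; 1155 = 1·627 + 528; 627 = 1·528 + 99; 528 = 5·99 + 33; 99 = 3·33 + 0 → 33
gcd(33, 4278): 4278 = 129·33 + 21; 33 = 1·21 + 12; 21 = 1·12 + 9; 12 = 1·9 + 3; 9 = 3·3 + 0 → 3

3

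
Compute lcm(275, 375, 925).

lcm(275, 375) = 275·375/gcd = 103125/25 = 4125
lcm(4125, 925) = 4125·925/gcd = 3815625/25 = 152625

152625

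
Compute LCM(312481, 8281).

312481 = 13² · 43²; 8281 = 7² · 13²
max exponents: 7² · 13² · 43² = 15311569

15311569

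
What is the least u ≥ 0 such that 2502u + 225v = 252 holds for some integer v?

1

Euclid: 2502 = 11·225 + 27; 225 = 8·27 + 9; 27 = 3·9 + 0 → gcd = 9; 252 = 9·28.
Back-substitution yields 2502·(-8) + 225·(89) = 9, so one solution is u = -8·28 = -224, v = 89·28 = 2492.
Solutions in u differ by 225/9 = 25; the one in [0, 25) is -224 mod 25 = 1.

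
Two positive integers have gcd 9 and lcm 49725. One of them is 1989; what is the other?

225

u·v = gcd·lcm = 9·49725 = 447525, so v = 447525/1989 = 225.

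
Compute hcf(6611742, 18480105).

Euclid: 18480105 = 2·6611742 + 5256621; 6611742 = 1·5256621 + 1355121; 5256621 = 3·1355121 + 1191258; 1355121 = 1·1191258 + 163863; 1191258 = 7·163863 + 44217; 163863 = 3·44217 + 31212; 44217 = 1·31212 + 13005; 31212 = 2·13005 + 5202; 13005 = 2·5202 + 2601; 5202 = 2·2601 + 0. Last nonzero remainder: 2601.

2601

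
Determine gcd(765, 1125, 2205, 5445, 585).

765 = 3² · 5 · 17; 1125 = 3² · 5³; 2205 = 3² · 5 · 7²; 5445 = 3² · 5 · 11²; 585 = 3² · 5 · 13
gcd takes min exponent of each prime: 3² · 5 = 45

45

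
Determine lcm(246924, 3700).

246924 = 2² · 3² · 19³; 3700 = 2² · 5² · 37
max exponents: 2² · 3² · 5² · 19³ · 37 = 228404700

228404700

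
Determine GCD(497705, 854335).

497705 = 5 · 13² · 19 · 31
854335 = 5 · 17 · 19 · 23²
Common: 5 · 19 = 95

95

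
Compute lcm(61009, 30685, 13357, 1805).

61009 = 13² · 19²; 30685 = 5 · 17 · 19²; 13357 = 19² · 37; 1805 = 5 · 19²
lcm takes max exponent of each prime: 5 · 13² · 17 · 19² · 37 = 191873305

191873305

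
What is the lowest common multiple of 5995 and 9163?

5995 = 5 · 11 · 109; 9163 = 7² · 11 · 17
max exponents: 5 · 7² · 11 · 17 · 109 = 4993835

4993835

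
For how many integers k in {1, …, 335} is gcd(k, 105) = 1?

105 = 3·5·7. Inclusion–exclusion on these primes:
335 − ⌊335/3⌋ − ⌊335/5⌋ − ⌊335/7⌋ + ⌊335/15⌋ + ⌊335/21⌋ + ⌊335/35⌋ − ⌊335/105⌋ = 153

153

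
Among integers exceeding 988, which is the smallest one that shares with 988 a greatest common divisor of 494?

gcd(t, 988) = 494 forces 494 | t; write t = 494s. Then gcd(494s, 494·2) = 494·gcd(s, 2), so need gcd(s, 2) = 1.
494s > 988 gives s ≥ 3. The least s ≥ 3 coprime to 2 is 3, so t = 494·3 = 1482.

1482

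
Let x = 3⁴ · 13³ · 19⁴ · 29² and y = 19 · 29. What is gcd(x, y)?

551

min exponent per shared prime: 19 · 29 = 551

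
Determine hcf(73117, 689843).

Euclid: 689843 = 9·73117 + 31790; 73117 = 2·31790 + 9537; 31790 = 3·9537 + 3179; 9537 = 3·3179 + 0. Last nonzero remainder: 3179.

3179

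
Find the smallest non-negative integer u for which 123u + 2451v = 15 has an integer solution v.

578

Euclid: 2451 = 19·123 + 114; 123 = 1·114 + 9; 114 = 12·9 + 6; 9 = 1·6 + 3; 6 = 2·3 + 0 → gcd = 3; 15 = 3·5.
Back-substitution yields 123·(279) + 2451·(-14) = 3, so one solution is u = 279·5 = 1395, v = -14·5 = -70.
Solutions in u differ by 2451/3 = 817; the one in [0, 817) is 1395 mod 817 = 578.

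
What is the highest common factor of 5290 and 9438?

2

5290 = 2 · 5 · 23²
9438 = 2 · 3 · 11² · 13
Common: 2 = 2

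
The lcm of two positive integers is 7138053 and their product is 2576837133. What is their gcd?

361

From gcd × lcm = uv: gcd = 2576837133 / 7138053 = 361.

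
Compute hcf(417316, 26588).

1156

Euclid: 417316 = 15·26588 + 18496; 26588 = 1·18496 + 8092; 18496 = 2·8092 + 2312; 8092 = 3·2312 + 1156; 2312 = 2·1156 + 0. Last nonzero remainder: 1156.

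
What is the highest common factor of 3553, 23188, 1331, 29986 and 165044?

3553 = 11 · 17 · 19; 23188 = 2² · 11 · 17 · 31; 1331 = 11³; 29986 = 2 · 11 · 29 · 47; 165044 = 2² · 11³ · 31
gcd takes min exponent of each prime: 11 = 11

11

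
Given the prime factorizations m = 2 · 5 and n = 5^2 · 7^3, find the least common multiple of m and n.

17150

max exponent per prime: 2 · 5^2 · 7^3 = 17150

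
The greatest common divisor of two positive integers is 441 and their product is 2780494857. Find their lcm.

6304977

gcd·lcm = product, so lcm = 2780494857/441 = 6304977.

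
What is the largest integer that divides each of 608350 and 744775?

25

Euclid: 744775 = 1·608350 + 136425; 608350 = 4·136425 + 62650; 136425 = 2·62650 + 11125; 62650 = 5·11125 + 7025; 11125 = 1·7025 + 4100; 7025 = 1·4100 + 2925; 4100 = 1·2925 + 1175; 2925 = 2·1175 + 575; 1175 = 2·575 + 25; 575 = 23·25 + 0. Last nonzero remainder: 25.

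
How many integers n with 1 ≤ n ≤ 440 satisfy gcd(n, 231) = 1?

231 = 3·7·11. Inclusion–exclusion on these primes:
440 − ⌊440/3⌋ − ⌊440/7⌋ − ⌊440/11⌋ + ⌊440/21⌋ + ⌊440/33⌋ + ⌊440/77⌋ − ⌊440/231⌋ = 229

229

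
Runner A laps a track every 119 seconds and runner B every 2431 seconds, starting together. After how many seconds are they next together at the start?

119 = 7 · 17; 2431 = 11 · 13 · 17
max exponents: 7 · 11 · 13 · 17 = 17017

17017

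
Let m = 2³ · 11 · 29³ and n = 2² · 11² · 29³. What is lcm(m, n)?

23608552

max exponent per prime: 2³ · 11² · 29³ = 23608552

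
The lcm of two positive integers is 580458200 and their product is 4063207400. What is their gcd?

7

gcd·lcm = product, so gcd = 4063207400/580458200 = 7.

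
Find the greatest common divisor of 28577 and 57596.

17

Euclid: 57596 = 2·28577 + 442; 28577 = 64·442 + 289; 442 = 1·289 + 153; 289 = 1·153 + 136; 153 = 1·136 + 17; 136 = 8·17 + 0. Last nonzero remainder: 17.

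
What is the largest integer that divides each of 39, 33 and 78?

gcd(39, 33): 39 = 1·33 + 6; 33 = 5·6 + 3; 6 = 2·3 + 0 → 3
gcd(3, 78): 78 = 26·3 + 0 → 3

3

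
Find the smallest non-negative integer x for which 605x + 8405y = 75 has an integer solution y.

Euclid: 8405 = 13·605 + 540; 605 = 1·540 + 65; 540 = 8·65 + 20; 65 = 3·20 + 5; 20 = 4·5 + 0 → gcd = 5; 75 = 5·15.
Back-substitution yields 605·(389) + 8405·(-28) = 5, so one solution is x = 389·15 = 5835, y = -28·15 = -420.
Solutions in x differ by 8405/5 = 1681; the one in [0, 1681) is 5835 mod 1681 = 792.

792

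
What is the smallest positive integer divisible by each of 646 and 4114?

78166

gcd first: 4114 = 6·646 + 238; 646 = 2·238 + 170; 238 = 1·170 + 68; 170 = 2·68 + 34; 68 = 2·34 + 0 → gcd = 34
lcm = 646·4114/gcd = 2657644/34 = 78166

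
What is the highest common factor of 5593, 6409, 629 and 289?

17

5593 = 7 · 17 · 47; 6409 = 13 · 17 · 29; 629 = 17 · 37; 289 = 17²
gcd takes min exponent of each prime: 17 = 17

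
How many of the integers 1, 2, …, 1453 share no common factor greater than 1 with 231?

755

231 = 3·7·11. Inclusion–exclusion on these primes:
1453 − ⌊1453/3⌋ − ⌊1453/7⌋ − ⌊1453/11⌋ + ⌊1453/21⌋ + ⌊1453/33⌋ + ⌊1453/77⌋ − ⌊1453/231⌋ = 755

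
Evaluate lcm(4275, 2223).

55575

gcd first: 4275 = 1·2223 + 2052; 2223 = 1·2052 + 171; 2052 = 12·171 + 0 → gcd = 171
lcm = 4275·2223/gcd = 9503325/171 = 55575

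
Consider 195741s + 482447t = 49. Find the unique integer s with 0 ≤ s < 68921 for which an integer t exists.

39613

Reduce mod 482447: 195741s ≡ 49 (mod 482447). With g = gcd(195741, 482447) = 7 dividing 49, divide through: 27963s ≡ 7 (mod 68921).
Since gcd(27963, 68921) = 1, s ≡ 7·(27963)⁻¹ ≡ 39613 (mod 68921). Smallest non-negative: 39613.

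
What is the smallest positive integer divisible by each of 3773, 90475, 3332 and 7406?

159473768300

lcm(3773, 90475) = 3773·90475/gcd = 341362175/77 = 4433275
lcm(4433275, 3332) = 4433275·3332/gcd = 14771672300/49 = 301462700
lcm(301462700, 7406) = 301462700·7406/gcd = 2232632756200/14 = 159473768300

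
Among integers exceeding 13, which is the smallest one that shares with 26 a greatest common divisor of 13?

39

gcd(m, 26) = 13 forces 13 | m; write m = 13s. Then gcd(13s, 13·2) = 13·gcd(s, 2), so need gcd(s, 2) = 1.
13s > 13 gives s ≥ 2. The least s ≥ 2 coprime to 2 is 3, so m = 13·3 = 39.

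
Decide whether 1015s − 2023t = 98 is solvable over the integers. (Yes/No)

gcd(1015, 2023): 2023 = 1·1015 + 1008; 1015 = 1·1008 + 7; 1008 = 144·7 + 0 → 7
7 divides 98, so a solution exists.

Yes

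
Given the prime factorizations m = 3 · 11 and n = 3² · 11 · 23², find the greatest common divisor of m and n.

min exponent per shared prime: 3 · 11 = 33

33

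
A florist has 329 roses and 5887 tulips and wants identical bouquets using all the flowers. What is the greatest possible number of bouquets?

7

329 = 7 · 47
5887 = 7 · 29²
Common: 7 = 7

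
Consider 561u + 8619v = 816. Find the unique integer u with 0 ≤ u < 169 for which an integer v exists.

Euclid: 8619 = 15·561 + 204; 561 = 2·204 + 153; 204 = 1·153 + 51; 153 = 3·51 + 0 → gcd = 51; 816 = 51·16.
Back-substitution yields 561·(-46) + 8619·(3) = 51, so one solution is u = -46·16 = -736, v = 3·16 = 48.
Solutions in u differ by 8619/51 = 169; the one in [0, 169) is -736 mod 169 = 109.

109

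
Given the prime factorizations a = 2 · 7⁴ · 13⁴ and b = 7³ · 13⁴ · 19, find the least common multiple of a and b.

max exponent per prime: 2 · 7⁴ · 13⁴ · 19 = 2605848518

2605848518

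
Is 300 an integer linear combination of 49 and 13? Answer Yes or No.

By Bézout, 49x + 13y = 300 has integer solutions iff gcd(49, 13) | 300.
Euclid: 49 = 3·13 + 10; 13 = 1·10 + 3; 10 = 3·3 + 1; 3 = 3·1 + 0. gcd = 1; 300 mod 1 = 0. Yes.

Yes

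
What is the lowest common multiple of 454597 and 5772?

454597 = 11² · 13 · 17²; 5772 = 2² · 3 · 13 · 37
max exponents: 2² · 3 · 11² · 13 · 17² · 37 = 201841068

201841068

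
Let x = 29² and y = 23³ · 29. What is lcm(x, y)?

max exponent per prime: 23³ · 29² = 10232447

10232447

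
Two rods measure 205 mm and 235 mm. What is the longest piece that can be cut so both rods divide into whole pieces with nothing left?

5

205 = 5 · 41
235 = 5 · 47
Common: 5 = 5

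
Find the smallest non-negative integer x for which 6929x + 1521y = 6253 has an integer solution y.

gcd(6929, 1521) = 169 (Euclid: 6929 = 4·1521 + 845; 1521 = 1·845 + 676; 845 = 1·676 + 169; 676 = 4·169 + 0), and 169 | 6253.
Extended Euclid: 6929·(2) + 1521·(-9) = 169. Scale by 37: x₀ = 74.
General solution x = x₀ + 9t; reducing mod 9 gives x = 2 (and y = -5).

2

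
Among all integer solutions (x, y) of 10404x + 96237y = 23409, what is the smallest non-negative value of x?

gcd(10404, 96237) = 2601 (Euclid: 96237 = 9·10404 + 2601; 10404 = 4·2601 + 0), and 2601 | 23409.
Extended Euclid: 10404·(-9) + 96237·(1) = 2601. Scale by 9: x₀ = -81.
General solution x = x₀ + 37t; reducing mod 37 gives x = 30 (and y = -3).

30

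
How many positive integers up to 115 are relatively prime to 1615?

82

1615 = 5·17·19. Inclusion–exclusion on these primes:
115 − ⌊115/5⌋ − ⌊115/17⌋ − ⌊115/19⌋ + ⌊115/85⌋ + ⌊115/95⌋ + ⌊115/323⌋ − ⌊115/1615⌋ = 82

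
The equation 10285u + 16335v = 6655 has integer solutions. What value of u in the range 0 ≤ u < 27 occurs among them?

7

Reduce mod 16335: 10285u ≡ 6655 (mod 16335). With g = gcd(10285, 16335) = 605 dividing 6655, divide through: 17u ≡ 11 (mod 27).
Since gcd(17, 27) = 1, u ≡ 11·(17)⁻¹ ≡ 7 (mod 27). Smallest non-negative: 7.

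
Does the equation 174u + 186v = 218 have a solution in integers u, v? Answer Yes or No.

gcd(174, 186): 186 = 1·174 + 12; 174 = 14·12 + 6; 12 = 2·6 + 0 → 6
6 does not divide 218, so a solution does not exist.

No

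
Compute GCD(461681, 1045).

209

461681 = 11 · 19 · 47²
1045 = 5 · 11 · 19
Common: 11 · 19 = 209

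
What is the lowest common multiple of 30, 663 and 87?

30 = 2 · 3 · 5; 663 = 3 · 13 · 17; 87 = 3 · 29
lcm takes max exponent of each prime: 2 · 3 · 5 · 13 · 17 · 29 = 192270

192270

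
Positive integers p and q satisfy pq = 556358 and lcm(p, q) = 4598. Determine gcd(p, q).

121

From gcd × lcm = pq: gcd = 556358 / 4598 = 121.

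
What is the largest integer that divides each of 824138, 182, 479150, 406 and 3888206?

14

gcd(824138, 182): 824138 = 4528·182 + 42; 182 = 4·42 + 14; 42 = 3·14 + 0 → 14
gcd(14, 479150): 479150 = 34225·14 + 0 → 14
gcd(14, 406): 406 = 29·14 + 0 → 14
gcd(14, 3888206): 3888206 = 277729·14 + 0 → 14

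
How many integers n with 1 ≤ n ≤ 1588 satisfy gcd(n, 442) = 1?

690

Prime factors of 442: 2, 13, 17. Count integers ≤ 1588 divisible by none of them.
By inclusion–exclusion: 1588 − ⌊1588/2⌋ − ⌊1588/13⌋ − ⌊1588/17⌋ + ⌊1588/26⌋ + ⌊1588/34⌋ + ⌊1588/221⌋ − ⌊1588/442⌋ = 690.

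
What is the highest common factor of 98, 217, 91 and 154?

7

98 = 2 · 7²; 217 = 7 · 31; 91 = 7 · 13; 154 = 2 · 7 · 11
gcd takes min exponent of each prime: 7 = 7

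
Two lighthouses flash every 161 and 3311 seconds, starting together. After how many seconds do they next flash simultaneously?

76153

gcd first: 3311 = 20·161 + 91; 161 = 1·91 + 70; 91 = 1·70 + 21; 70 = 3·21 + 7; 21 = 3·7 + 0 → gcd = 7
lcm = 161·3311/gcd = 533071/7 = 76153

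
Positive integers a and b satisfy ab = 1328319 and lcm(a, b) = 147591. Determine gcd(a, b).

9

gcd·lcm = product, so gcd = 1328319/147591 = 9.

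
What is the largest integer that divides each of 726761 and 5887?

7

726761 = 7 · 47³
5887 = 7 · 29²
Common: 7 = 7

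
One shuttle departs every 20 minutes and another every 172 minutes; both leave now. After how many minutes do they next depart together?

20 = 2² · 5; 172 = 2² · 43
max exponents: 2² · 5 · 43 = 860

860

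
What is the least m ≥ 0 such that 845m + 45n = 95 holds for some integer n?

4

Euclid: 845 = 18·45 + 35; 45 = 1·35 + 10; 35 = 3·10 + 5; 10 = 2·5 + 0 → gcd = 5; 95 = 5·19.
Back-substitution yields 845·(4) + 45·(-75) = 5, so one solution is m = 4·19 = 76, n = -75·19 = -1425.
Solutions in m differ by 45/5 = 9; the one in [0, 9) is 76 mod 9 = 4.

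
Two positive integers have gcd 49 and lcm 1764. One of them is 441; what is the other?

m·n = gcd·lcm = 49·1764 = 86436, so n = 86436/441 = 196.

196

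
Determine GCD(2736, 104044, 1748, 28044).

gcd(2736, 104044): 104044 = 38·2736 + 76; 2736 = 36·76 + 0 → 76
gcd(76, 1748): 1748 = 23·76 + 0 → 76
gcd(76, 28044): 28044 = 369·76 + 0 → 76

76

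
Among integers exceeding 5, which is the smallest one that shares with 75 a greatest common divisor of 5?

Multiples of 5 above 5: 5·2, 5·3, … . Need the cofactor coprime to 75/5 = 15.
Checking s = 2, 3, … the first with gcd(s, 15) = 1 is s = 2, giving 10.

10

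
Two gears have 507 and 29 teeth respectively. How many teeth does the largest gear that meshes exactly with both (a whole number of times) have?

Euclid: 507 = 17·29 + 14; 29 = 2·14 + 1; 14 = 14·1 + 0. Last nonzero remainder: 1.

1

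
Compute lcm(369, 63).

2583

369 = 3² · 41; 63 = 3² · 7
max exponents: 3² · 7 · 41 = 2583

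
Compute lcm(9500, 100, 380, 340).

161500

lcm(9500, 100) = 9500·100/gcd = 950000/100 = 9500
lcm(9500, 380) = 9500·380/gcd = 3610000/380 = 9500
lcm(9500, 340) = 9500·340/gcd = 3230000/20 = 161500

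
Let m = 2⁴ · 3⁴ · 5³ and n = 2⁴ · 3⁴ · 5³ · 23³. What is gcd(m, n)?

162000

min exponent per shared prime: 2⁴ · 3⁴ · 5³ = 162000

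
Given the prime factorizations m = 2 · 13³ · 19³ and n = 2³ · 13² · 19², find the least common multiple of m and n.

max exponent per prime: 2³ · 13³ · 19³ = 120553784

120553784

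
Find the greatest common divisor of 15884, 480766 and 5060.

gcd(15884, 480766): 480766 = 30·15884 + 4246; 15884 = 3·4246 + 3146; 4246 = 1·3146 + 1100; 3146 = 2·1100 + 946; 1100 = 1·946 + 154; 946 = 6·154 + 22; 154 = 7·22 + 0 → 22
gcd(22, 5060): 5060 = 230·22 + 0 → 22

22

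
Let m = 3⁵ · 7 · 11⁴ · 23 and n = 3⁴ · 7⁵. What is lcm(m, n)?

1375292423043

max exponent per prime: 3⁵ · 7⁵ · 11⁴ · 23 = 1375292423043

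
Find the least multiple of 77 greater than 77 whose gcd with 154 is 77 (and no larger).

gcd(x, 154) = 77 forces 77 | x; write x = 77s. Then gcd(77s, 77·2) = 77·gcd(s, 2), so need gcd(s, 2) = 1.
77s > 77 gives s ≥ 2. The least s ≥ 2 coprime to 2 is 3, so x = 77·3 = 231.

231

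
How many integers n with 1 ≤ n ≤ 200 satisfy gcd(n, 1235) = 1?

140

Prime factors of 1235: 5, 13, 19. Count integers ≤ 200 divisible by none of them.
By inclusion–exclusion: 200 − ⌊200/5⌋ − ⌊200/13⌋ − ⌊200/19⌋ + ⌊200/65⌋ + ⌊200/95⌋ + ⌊200/247⌋ − ⌊200/1235⌋ = 140.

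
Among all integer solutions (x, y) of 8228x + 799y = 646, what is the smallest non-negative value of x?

43

gcd(8228, 799) = 17 (Euclid: 8228 = 10·799 + 238; 799 = 3·238 + 85; 238 = 2·85 + 68; 85 = 1·68 + 17; 68 = 4·17 + 0), and 17 | 646.
Extended Euclid: 8228·(-10) + 799·(103) = 17. Scale by 38: x₀ = -380.
General solution x = x₀ + 47t; reducing mod 47 gives x = 43 (and y = -442).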